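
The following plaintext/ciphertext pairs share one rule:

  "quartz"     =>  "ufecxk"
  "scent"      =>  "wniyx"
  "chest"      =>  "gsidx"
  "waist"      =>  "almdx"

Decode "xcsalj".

Shifts by position in quartz: pos 0: q→u (+4), pos 1: u→f (+11), pos 2: a→e (+4), pos 3: r→c (+11) — repeating every 2. A repeating key of period 2 is used — shifts +4, +11 over and over.
Reversing it on xcsalj: x−4=t, c−11=r, s−4=o, a−11=p, l−4=h, j−11=y.

trophy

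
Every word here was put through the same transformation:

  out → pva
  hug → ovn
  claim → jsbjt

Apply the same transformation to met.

tfa

The shift depends on letter class: consonant t→a is +7, but vowel o→p is +1. Vowels shift forward by 1 and consonants shift forward by 7.
For met: m(cons)+7=t, e(vowel)+1=f, t(cons)+7=a.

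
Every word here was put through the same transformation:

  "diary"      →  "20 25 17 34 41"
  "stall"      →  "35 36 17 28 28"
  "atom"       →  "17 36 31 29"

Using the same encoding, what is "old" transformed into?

d is letter #4 and maps to 20: an offset of 16. The number is (letter's place in the alphabet, a=1) + 16.
Applying it to old: o=15→31, l=12→28, d=4→20.

31 28 20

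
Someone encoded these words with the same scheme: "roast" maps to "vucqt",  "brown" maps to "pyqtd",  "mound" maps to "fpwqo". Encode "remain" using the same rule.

The output letters match the input read backwards, each shifted +2: roast reversed is tsaor. Two steps: reverse the string, then apply a Caesar shift of +2.
Applying it to remain: reverse → niamer; then shift: n+2=p, i+2=k, a+2=c, m+2=o, e+2=g, r+2=t.

pkcogt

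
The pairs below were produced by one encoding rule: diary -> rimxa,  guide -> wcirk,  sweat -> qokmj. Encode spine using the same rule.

d(3)→r(17) and i(8)→i(8) fit y≡19x+12 (mod 26); the inverse of 19 mod 26 is 11. Each letter's alphabet position (a=0..z=25) is mapped through 19·x+12 mod 26 — an affine cipher.
On spine: s(18)→19·18+12≡16=q; p(15)→19·15+12≡11=l; i(8)→19·8+12≡8=i; n(13)→19·13+12≡25=z; e(4)→19·4+12≡10=k (all mod 26).

qlizk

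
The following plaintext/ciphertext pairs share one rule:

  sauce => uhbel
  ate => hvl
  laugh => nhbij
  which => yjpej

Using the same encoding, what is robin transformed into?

The rule splits by letter class: vowels +7, consonants +2.
Applying it to robin: r(cons)+2=t, o(vowel)+7=v, b(cons)+2=d, i(vowel)+7=p, n(cons)+2=p.

tvdpp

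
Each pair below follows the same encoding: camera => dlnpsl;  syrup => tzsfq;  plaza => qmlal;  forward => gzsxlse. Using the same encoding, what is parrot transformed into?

qlsszu

The shift depends on letter class: consonant c→d is +1, but vowel a→l is +11. Vowels shift forward by 11 and consonants shift forward by 1.
On parrot: p(cons)+1=q, a(vowel)+11=l, r(cons)+1=s, r(cons)+1=s, o(vowel)+11=z, t(cons)+1=u.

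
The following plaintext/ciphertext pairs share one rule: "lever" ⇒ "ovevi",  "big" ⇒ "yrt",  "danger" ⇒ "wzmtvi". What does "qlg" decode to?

Each pair mirrors across the alphabet (l↔o, e↔v, v↔e): positions sum to 25. This is the alphabet-reversal cipher (Atbash): a becomes z, b becomes y, etc.
Reversing it on qlg: q↔j, l↔o, g↔t.

jot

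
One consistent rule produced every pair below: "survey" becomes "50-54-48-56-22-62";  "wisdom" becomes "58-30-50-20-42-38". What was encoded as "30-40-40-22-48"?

inner

s(#19)→50 and u(#21)→54: differences scale by 2, so n = 2·pos + 12. With a=1..z=26, the number is 2·pos + 12.
Reversing it on 30-40-40-22-48: 30→(30−12)÷2=9=i, 40→(40−12)÷2=14=n, 40→(40−12)÷2=14=n, 22→(22−12)÷2=5=e, 48→(48−12)÷2=18=r.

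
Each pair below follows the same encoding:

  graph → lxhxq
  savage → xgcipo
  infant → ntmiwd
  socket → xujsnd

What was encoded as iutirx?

domain

In graph: g→l is +5, r→x is +6, a→h is +7, p→x is +8 — the shift increases by 1 each position. Each letter shifts forward by (position + 5), i.e. 5, 6, 7, … — the shift grows by one for each successive letter.
Reversing it on iutirx: i−5=d, u−6=o, t−7=m, i−8=a, r−9=i, x−10=n.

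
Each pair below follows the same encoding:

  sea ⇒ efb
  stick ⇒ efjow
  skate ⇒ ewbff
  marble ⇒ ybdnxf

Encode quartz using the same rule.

Two shifts are in play — +1 for a/e/i/o/u, +12 for every other letter.
For quartz: q(cons)+12=c, u(vowel)+1=v, a(vowel)+1=b, r(cons)+12=d, t(cons)+12=f, z(cons)+12=l.

cvbdfl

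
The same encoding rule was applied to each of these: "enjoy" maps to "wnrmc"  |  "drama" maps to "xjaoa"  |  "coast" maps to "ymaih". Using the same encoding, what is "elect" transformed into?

e(4)→w(22) and n(13)→n(13) fit y≡25x+0 (mod 26); the inverse of 25 mod 26 is 25. This is an affine cipher: with a=0,…,z=25, each position x becomes (25x+0) mod 26.
Applying it to elect: e(4)→25·4+0≡22=w; l(11)→25·11+0≡15=p; e(4)→25·4+0≡22=w; c(2)→25·2+0≡24=y; t(19)→25·19+0≡7=h (all mod 26).

wpwyh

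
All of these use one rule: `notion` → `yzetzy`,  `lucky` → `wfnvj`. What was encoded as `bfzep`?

Compare letters: n→y is +11, o→z is +11, t→e is +11 — a constant shift. It's a constant shift of +11 (ROT11).
Reversing it on bfzep: b−11=q, f−11=u, z−11=o, e−11=t, p−11=e.

quote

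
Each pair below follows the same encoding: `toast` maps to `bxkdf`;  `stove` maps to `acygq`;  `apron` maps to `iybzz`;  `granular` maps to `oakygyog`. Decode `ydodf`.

In toast: t→b is +8, o→x is +9, a→k is +10, s→d is +11 — the shift increases by 1 each position. Letter i (0-indexed) is shifted by i+8, so successive shifts are 8, 9, 10, ….
Reversing it on ydodf: y−8=q, d−9=u, o−10=e, d−11=s, f−12=t.

quest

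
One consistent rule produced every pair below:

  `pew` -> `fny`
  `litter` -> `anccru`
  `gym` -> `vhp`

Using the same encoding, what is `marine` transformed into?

The output letters match the input read backwards, each shifted +9: pew reversed is wep. The word is reversed, then every letter is shifted forward by 9.
For marine: reverse → eniram; then shift: e+9=n, n+9=w, i+9=r, r+9=a, a+9=j, m+9=v.

nwrajv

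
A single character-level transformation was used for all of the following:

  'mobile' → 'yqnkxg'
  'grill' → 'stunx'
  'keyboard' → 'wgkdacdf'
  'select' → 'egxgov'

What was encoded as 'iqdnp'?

It's a Vigenère-style cipher with numeric key [12,2]: position i shifts by key[i mod 2].
Undoing it on iqdnp: i−12=w, q−2=o, d−12=r, n−2=l, p−12=d.

world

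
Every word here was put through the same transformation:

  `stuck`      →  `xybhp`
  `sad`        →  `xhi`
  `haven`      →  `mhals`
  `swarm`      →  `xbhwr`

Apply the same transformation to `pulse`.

ubqxl

Two shifts are in play — +7 for a/e/i/o/u, +5 for every other letter.
For pulse: p(cons)+5=u, u(vowel)+7=b, l(cons)+5=q, s(cons)+5=x, e(vowel)+7=l.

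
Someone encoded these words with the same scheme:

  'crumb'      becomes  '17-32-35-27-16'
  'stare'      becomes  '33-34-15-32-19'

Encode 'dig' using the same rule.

18-23-21

c is letter #3 and maps to 17: an offset of 14. Letters become their 1-based position plus 14 (so a→15, b→16, …).
Applying it to dig: d=4→18, i=9→23, g=7→21.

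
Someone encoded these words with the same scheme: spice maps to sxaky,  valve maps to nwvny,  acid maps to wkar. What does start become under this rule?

Treating letters as 0–25, the rule is x ↦ 7x + 22 (mod 26).
Applying it to start: s(18)→7·18+22≡18=s; t(19)→7·19+22≡25=z; a(0)→7·0+22≡22=w; r(17)→7·17+22≡11=l; t(19)→7·19+22≡25=z (all mod 26).

szwlz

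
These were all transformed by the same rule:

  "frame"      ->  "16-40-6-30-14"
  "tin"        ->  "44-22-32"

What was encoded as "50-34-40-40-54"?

f(#6)→16 and r(#18)→40: differences scale by 2, so n = 2·pos + 4. With a=1..z=26, the number is 2·pos + 4.
Reversing it on 50-34-40-40-54: 50→(50−4)÷2=23=w, 34→(34−4)÷2=15=o, 40→(40−4)÷2=18=r, 40→(40−4)÷2=18=r, 54→(54−4)÷2=25=y.

worry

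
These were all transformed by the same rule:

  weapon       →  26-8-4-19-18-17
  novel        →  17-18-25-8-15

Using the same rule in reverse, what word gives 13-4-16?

jam

w is letter #23 and maps to 26: an offset of 3. The number is (letter's place in the alphabet, a=1) + 3.
Reversing it on 13-4-16: 13→(13−3)÷1=10=j, 4→(4−3)÷1=1=a, 16→(16−3)÷1=13=m.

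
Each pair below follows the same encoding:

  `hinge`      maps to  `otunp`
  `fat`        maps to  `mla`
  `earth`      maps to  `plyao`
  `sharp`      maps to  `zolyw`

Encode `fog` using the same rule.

Two shifts are in play — +11 for a/e/i/o/u, +7 for every other letter.
For fog: f(cons)+7=m, o(vowel)+11=z, g(cons)+7=n.

mzn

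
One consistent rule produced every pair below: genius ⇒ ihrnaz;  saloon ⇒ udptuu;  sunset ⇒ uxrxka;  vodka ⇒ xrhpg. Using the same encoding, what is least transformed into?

nhexz

In genius: g→i is +2, e→h is +3, n→r is +4, i→n is +5 — the shift increases by 1 each position. The shift increases by 1 at each position, starting from +2: 2, 3, 4, ….
For least: l+2=n, e+3=h, a+4=e, s+5=x, t+6=z.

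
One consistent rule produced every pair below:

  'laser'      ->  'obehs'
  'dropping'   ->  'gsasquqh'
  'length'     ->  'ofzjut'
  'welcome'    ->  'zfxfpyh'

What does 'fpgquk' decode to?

Shifts by position in laser: pos 0: l→o (+3), pos 1: a→b (+1), pos 2: s→e (+12), pos 3: e→h (+3), pos 4: r→s (+1) — repeating every 3. It's a Vigenère-style cipher with numeric key [3,1,12]: position i shifts by key[i mod 3].
Decoding fpgquk: f−3=c, p−1=o, g−12=u, q−3=n, u−1=t, k−12=y.

county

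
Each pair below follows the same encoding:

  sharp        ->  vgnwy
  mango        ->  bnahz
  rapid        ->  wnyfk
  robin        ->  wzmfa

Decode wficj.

s(18)→v(21) and h(7)→g(6) fit y≡25x+13 (mod 26); the inverse of 25 mod 26 is 25. Treating letters as 0–25, the rule is x ↦ 25x + 13 (mod 26).
Reversing it on wficj: w(22)→25·(22−13)≡17=r; f(5)→25·(5−13)≡8=i; i(8)→25·(8−13)≡5=f; c(2)→25·(2−13)≡11=l; j(9)→25·(9−13)≡4=e (all mod 26).

rifle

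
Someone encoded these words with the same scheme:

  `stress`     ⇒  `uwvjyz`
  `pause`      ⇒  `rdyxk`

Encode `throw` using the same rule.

In stress: s→u is +2, t→w is +3, r→v is +4, e→j is +5 — the shift increases by 1 each position. The shift increases by 1 at each position, starting from +2: 2, 3, 4, ….
For throw: t+2=v, h+3=k, r+4=v, o+5=t, w+6=c.

vkvtc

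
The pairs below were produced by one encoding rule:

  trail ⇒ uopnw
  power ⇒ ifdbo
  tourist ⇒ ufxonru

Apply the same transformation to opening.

fibcnch

Each letter's alphabet position (a=0..z=25) is mapped through 3·x+15 mod 26 — an affine cipher.
For opening: o(14)→3·14+15≡5=f; p(15)→3·15+15≡8=i; e(4)→3·4+15≡1=b; n(13)→3·13+15≡2=c; i(8)→3·8+15≡13=n; n(13)→3·13+15≡2=c; g(6)→3·6+15≡7=h (all mod 26).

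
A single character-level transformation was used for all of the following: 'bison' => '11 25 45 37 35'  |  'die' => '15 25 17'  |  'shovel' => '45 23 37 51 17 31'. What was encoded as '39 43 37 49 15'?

proud

With a=1..z=26, the number is 2·pos + 7.
Decoding 39 43 37 49 15: 39→(39−7)÷2=16=p, 43→(43−7)÷2=18=r, 37→(37−7)÷2=15=o, 49→(49−7)÷2=21=u, 15→(15−7)÷2=4=d.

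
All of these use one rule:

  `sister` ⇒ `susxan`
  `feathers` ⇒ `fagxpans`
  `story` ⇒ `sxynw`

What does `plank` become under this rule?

s(18)→s(18) and i(8)→u(20) fit y≡5x+6 (mod 26); the inverse of 5 mod 26 is 21. Treating letters as 0–25, the rule is x ↦ 5x + 6 (mod 26).
For plank: p(15)→5·15+6≡3=d; l(11)→5·11+6≡9=j; a(0)→5·0+6≡6=g; n(13)→5·13+6≡19=t; k(10)→5·10+6≡4=e (all mod 26).

djgte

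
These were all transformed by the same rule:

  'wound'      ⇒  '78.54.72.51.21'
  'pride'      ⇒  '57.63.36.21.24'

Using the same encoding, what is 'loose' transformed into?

45.54.54.66.24

With a=1..z=26, the number is 3·pos + 9.
For loose: l=12→45, o=15→54, o=15→54, s=19→66, e=5→24.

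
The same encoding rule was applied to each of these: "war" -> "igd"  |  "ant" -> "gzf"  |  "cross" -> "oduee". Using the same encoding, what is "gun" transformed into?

The shift depends on letter class: consonant w→i is +12, but vowel a→g is +6. Two shifts are in play — +6 for a/e/i/o/u, +12 for every other letter.
Applying it to gun: g(cons)+12=s, u(vowel)+6=a, n(cons)+12=z.

saz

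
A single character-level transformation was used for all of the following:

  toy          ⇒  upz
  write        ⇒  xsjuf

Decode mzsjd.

lyric

Compare letters: t→u is +1, o→p is +1, y→z is +1 — a constant shift. This is a Caesar cipher with shift 1.
Undoing it on mzsjd: m−1=l, z−1=y, s−1=r, j−1=i, d−1=c.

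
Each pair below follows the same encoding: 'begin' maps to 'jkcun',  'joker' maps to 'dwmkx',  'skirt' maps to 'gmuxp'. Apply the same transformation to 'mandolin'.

eanbwvun

b(1)→j(9) and e(4)→k(10) fit y≡9x+0 (mod 26); the inverse of 9 mod 26 is 3. Each letter's alphabet position (a=0..z=25) is mapped through 9·x+0 mod 26 — an affine cipher.
For mandolin: m(12)→9·12+0≡4=e; a(0)→9·0+0≡0=a; n(13)→9·13+0≡13=n; d(3)→9·3+0≡1=b; o(14)→9·14+0≡22=w; l(11)→9·11+0≡21=v; i(8)→9·8+0≡20=u; n(13)→9·13+0≡13=n (all mod 26).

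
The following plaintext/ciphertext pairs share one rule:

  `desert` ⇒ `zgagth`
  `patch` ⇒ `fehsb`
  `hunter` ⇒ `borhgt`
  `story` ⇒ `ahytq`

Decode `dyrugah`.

d(3)→z(25) and e(4)→g(6) fit y≡7x+4 (mod 26); the inverse of 7 mod 26 is 15. Treating letters as 0–25, the rule is x ↦ 7x + 4 (mod 26).
Undoing it on dyrugah: d(3)→15·(3−4)≡11=l; y(24)→15·(24−4)≡14=o; r(17)→15·(17−4)≡13=n; u(20)→15·(20−4)≡6=g; g(6)→15·(6−4)≡4=e; a(0)→15·(0−4)≡18=s; h(7)→15·(7−4)≡19=t (all mod 26).

longest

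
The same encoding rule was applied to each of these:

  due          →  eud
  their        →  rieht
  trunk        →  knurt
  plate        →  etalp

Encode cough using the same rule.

hguoc

The output letters match the input read backwards: due reversed is eud. It's just the letters in reverse order.
Applying it to cough: reverse → hguoc.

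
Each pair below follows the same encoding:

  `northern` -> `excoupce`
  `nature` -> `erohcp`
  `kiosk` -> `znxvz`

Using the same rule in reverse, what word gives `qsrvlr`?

plasma

n(13)→e(4) and o(14)→x(23) fit y≡19x+17 (mod 26); the inverse of 19 mod 26 is 11. This is an affine cipher: with a=0,…,z=25, each position x becomes (19x+17) mod 26.
Decoding qsrvlr: q(16)→11·(16−17)≡15=p; s(18)→11·(18−17)≡11=l; r(17)→11·(17−17)≡0=a; v(21)→11·(21−17)≡18=s; l(11)→11·(11−17)≡12=m; r(17)→11·(17−17)≡0=a (all mod 26).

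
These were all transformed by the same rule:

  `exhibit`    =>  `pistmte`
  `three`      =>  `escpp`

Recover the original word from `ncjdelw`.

Compare letters: e→p is +11, x→i is +11, h→s is +11 — a constant shift. It's a constant shift of +11 (ROT11).
Undoing it on ncjdelw: n−11=c, c−11=r, j−11=y, d−11=s, e−11=t, l−11=a, w−11=l.

crystal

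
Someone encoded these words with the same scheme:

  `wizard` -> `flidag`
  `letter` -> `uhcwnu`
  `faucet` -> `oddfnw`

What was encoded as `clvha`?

Shifts by position in wizard: pos 0: w→f (+9), pos 1: i→l (+3), pos 2: z→i (+9), pos 3: a→d (+3) — repeating every 2. A repeating key of period 2 is used — shifts +9, +3 over and over.
Undoing it on clvha: c−9=t, l−3=i, v−9=m, h−3=e, a−9=r.

timer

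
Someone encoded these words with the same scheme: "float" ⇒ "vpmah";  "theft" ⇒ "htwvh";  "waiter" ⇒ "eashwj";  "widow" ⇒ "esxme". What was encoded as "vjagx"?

fraud

f(5)→v(21) and l(11)→p(15) fit y≡25x+0 (mod 26); the inverse of 25 mod 26 is 25. This is an affine cipher: with a=0,…,z=25, each position x becomes (25x+0) mod 26.
Decoding vjagx: v(21)→25·(21−0)≡5=f; j(9)→25·(9−0)≡17=r; a(0)→25·(0−0)≡0=a; g(6)→25·(6−0)≡20=u; x(23)→25·(23−0)≡3=d (all mod 26).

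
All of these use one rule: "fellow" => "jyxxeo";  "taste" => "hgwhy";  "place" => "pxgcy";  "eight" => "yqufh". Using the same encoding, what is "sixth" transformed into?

wqzhf

Each letter's alphabet position (a=0..z=25) is mapped through 11·x+6 mod 26 — an affine cipher.
Applying it to sixth: s(18)→11·18+6≡22=w; i(8)→11·8+6≡16=q; x(23)→11·23+6≡25=z; t(19)→11·19+6≡7=h; h(7)→11·7+6≡5=f (all mod 26).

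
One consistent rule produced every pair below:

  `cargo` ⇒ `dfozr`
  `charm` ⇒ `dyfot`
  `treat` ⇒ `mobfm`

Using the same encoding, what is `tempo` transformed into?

Treating letters as 0–25, the rule is x ↦ 25x + 5 (mod 26).
On tempo: t(19)→25·19+5≡12=m; e(4)→25·4+5≡1=b; m(12)→25·12+5≡19=t; p(15)→25·15+5≡16=q; o(14)→25·14+5≡17=r (all mod 26).

mbtqr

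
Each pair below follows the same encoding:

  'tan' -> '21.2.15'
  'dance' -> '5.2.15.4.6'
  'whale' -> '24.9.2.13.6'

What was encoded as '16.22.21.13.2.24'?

t is letter #20 and maps to 21: an offset of 1. Letters become their 1-based position plus 1 (so a→2, b→3, …).
Undoing it on 16.22.21.13.2.24: 16→(16−1)÷1=15=o, 22→(22−1)÷1=21=u, 21→(21−1)÷1=20=t, 13→(13−1)÷1=12=l, 2→(2−1)÷1=1=a, 24→(24−1)÷1=23=w.

outlaw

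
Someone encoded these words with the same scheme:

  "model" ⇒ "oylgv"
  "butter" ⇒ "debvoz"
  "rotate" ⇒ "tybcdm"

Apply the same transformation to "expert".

ghxgbb

It's a Vigenère-style cipher with numeric key [2,10,8]: position i shifts by key[i mod 3].
On expert: e+2=g, x+10=h, p+8=x, e+2=g, r+10=b, t+8=b.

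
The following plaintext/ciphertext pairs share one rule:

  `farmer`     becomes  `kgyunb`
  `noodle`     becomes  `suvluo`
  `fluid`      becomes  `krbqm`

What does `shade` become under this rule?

xnhln

In farmer: f→k is +5, a→g is +6, r→y is +7, m→u is +8 — the shift increases by 1 each position. The shift increases by 1 at each position, starting from +5: 5, 6, 7, ….
For shade: s+5=x, h+6=n, a+7=h, d+8=l, e+9=n.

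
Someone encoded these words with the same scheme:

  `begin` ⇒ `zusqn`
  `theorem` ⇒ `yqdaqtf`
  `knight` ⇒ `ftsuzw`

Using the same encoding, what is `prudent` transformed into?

Two steps: reverse the string, then apply a Caesar shift of +12.
For prudent: reverse → tnedurp; then shift: t+12=f, n+12=z, e+12=q, d+12=p, u+12=g, r+12=d, p+12=b.

fzqpgdb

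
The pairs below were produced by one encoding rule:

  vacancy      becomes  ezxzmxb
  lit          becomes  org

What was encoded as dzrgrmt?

waiting

Each pair mirrors across the alphabet (v↔e, a↔z, c↔x): positions sum to 25. Letters are reflected about the middle of the alphabet (position → 25−position): Atbash.
Reversing it on dzrgrmt: d↔w, z↔a, r↔i, g↔t, r↔i, m↔n, t↔g.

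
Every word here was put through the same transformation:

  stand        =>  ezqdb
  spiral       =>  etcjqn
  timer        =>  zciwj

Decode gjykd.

s(18)→e(4) and t(19)→z(25) fit y≡21x+16 (mod 26); the inverse of 21 mod 26 is 5. This is an affine cipher: with a=0,…,z=25, each position x becomes (21x+16) mod 26.
Reversing it on gjykd: g(6)→5·(6−16)≡2=c; j(9)→5·(9−16)≡17=r; y(24)→5·(24−16)≡14=o; k(10)→5·(10−16)≡22=w; d(3)→5·(3−16)≡13=n (all mod 26).

crown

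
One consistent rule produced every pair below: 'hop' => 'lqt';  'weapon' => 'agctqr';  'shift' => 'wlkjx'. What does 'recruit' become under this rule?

vggvwkx

The shift depends on letter class: consonant h→l is +4, but vowel o→q is +2. Vowels shift forward by 2 and consonants shift forward by 4.
Applying it to recruit: r(cons)+4=v, e(vowel)+2=g, c(cons)+4=g, r(cons)+4=v, u(vowel)+2=w, i(vowel)+2=k, t(cons)+4=x.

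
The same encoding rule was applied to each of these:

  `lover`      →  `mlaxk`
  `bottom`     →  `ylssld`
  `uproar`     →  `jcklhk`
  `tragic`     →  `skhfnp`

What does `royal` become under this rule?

klzhm

l(11)→m(12) and o(14)→l(11) fit y≡17x+7 (mod 26); the inverse of 17 mod 26 is 23. Each letter's alphabet position (a=0..z=25) is mapped through 17·x+7 mod 26 — an affine cipher.
For royal: r(17)→17·17+7≡10=k; o(14)→17·14+7≡11=l; y(24)→17·24+7≡25=z; a(0)→17·0+7≡7=h; l(11)→17·11+7≡12=m (all mod 26).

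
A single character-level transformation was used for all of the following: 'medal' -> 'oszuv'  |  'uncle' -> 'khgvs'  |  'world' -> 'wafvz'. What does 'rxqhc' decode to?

think

This is an affine cipher: with a=0,…,z=25, each position x becomes (19x+20) mod 26.
Undoing it on rxqhc: r(17)→11·(17−20)≡19=t; x(23)→11·(23−20)≡7=h; q(16)→11·(16−20)≡8=i; h(7)→11·(7−20)≡13=n; c(2)→11·(2−20)≡10=k (all mod 26).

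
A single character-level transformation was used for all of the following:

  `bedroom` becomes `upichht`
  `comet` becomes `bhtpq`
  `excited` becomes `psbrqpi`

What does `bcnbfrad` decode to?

cracking

b(1)→u(20) and e(4)→p(15) fit y≡7x+13 (mod 26); the inverse of 7 mod 26 is 15. This is an affine cipher: with a=0,…,z=25, each position x becomes (7x+13) mod 26.
Reversing it on bcnbfrad: b(1)→15·(1−13)≡2=c; c(2)→15·(2−13)≡17=r; n(13)→15·(13−13)≡0=a; b(1)→15·(1−13)≡2=c; f(5)→15·(5−13)≡10=k; r(17)→15·(17−13)≡8=i; a(0)→15·(0−13)≡13=n; d(3)→15·(3−13)≡6=g (all mod 26).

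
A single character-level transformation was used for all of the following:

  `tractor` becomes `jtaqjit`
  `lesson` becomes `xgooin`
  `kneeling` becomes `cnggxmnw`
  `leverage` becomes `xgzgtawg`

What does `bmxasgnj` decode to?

Each letter's alphabet position (a=0..z=25) is mapped through 21·x+0 mod 26 — an affine cipher.
Reversing it on bmxasgnj: b(1)→5·(1−0)≡5=f; m(12)→5·(12−0)≡8=i; x(23)→5·(23−0)≡11=l; a(0)→5·(0−0)≡0=a; s(18)→5·(18−0)≡12=m; g(6)→5·(6−0)≡4=e; n(13)→5·(13−0)≡13=n; j(9)→5·(9−0)≡19=t (all mod 26).

filament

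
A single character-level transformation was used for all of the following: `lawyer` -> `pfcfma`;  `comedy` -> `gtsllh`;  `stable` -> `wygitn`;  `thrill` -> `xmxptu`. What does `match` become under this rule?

In lawyer: l→p is +4, a→f is +5, w→c is +6, y→f is +7 — the shift increases by 1 each position. Letter i (0-indexed) is shifted by i+4, so successive shifts are 4, 5, 6, ….
On match: m+4=q, a+5=f, t+6=z, c+7=j, h+8=p.

qfzjp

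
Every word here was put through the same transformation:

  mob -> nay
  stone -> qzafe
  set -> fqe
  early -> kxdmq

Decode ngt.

The output letters match the input read backwards, each shifted +12: mob reversed is bom. Two steps: reverse the string, then apply a Caesar shift of +12.
Decoding ngt: shift back: n−12=b, g−12=u, t−12=h → buh; then reverse → hub.

hub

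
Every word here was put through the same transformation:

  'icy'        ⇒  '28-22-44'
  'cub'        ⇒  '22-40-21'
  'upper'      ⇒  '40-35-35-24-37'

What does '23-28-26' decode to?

dig

i is letter #9 and maps to 28: an offset of 19. Each letter is replaced by its alphabet position (a=1..z=26) + 19.
Reversing it on 23-28-26: 23→(23−19)÷1=4=d, 28→(28−19)÷1=9=i, 26→(26−19)÷1=7=g.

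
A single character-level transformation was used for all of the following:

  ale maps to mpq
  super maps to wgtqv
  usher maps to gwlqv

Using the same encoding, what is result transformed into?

Two shifts are in play — +12 for a/e/i/o/u, +4 for every other letter.
Applying it to result: r(cons)+4=v, e(vowel)+12=q, s(cons)+4=w, u(vowel)+12=g, l(cons)+4=p, t(cons)+4=x.

vqwgpx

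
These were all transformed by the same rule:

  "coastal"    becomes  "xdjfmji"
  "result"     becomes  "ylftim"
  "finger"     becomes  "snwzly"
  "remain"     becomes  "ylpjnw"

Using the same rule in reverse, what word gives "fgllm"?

Treating letters as 0–25, the rule is x ↦ 7x + 9 (mod 26).
Reversing it on fgllm: f(5)→15·(5−9)≡18=s; g(6)→15·(6−9)≡7=h; l(11)→15·(11−9)≡4=e; l(11)→15·(11−9)≡4=e; m(12)→15·(12−9)≡19=t (all mod 26).

sheet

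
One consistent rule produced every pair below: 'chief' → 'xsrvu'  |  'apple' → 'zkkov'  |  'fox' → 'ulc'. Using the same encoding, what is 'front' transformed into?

Each pair mirrors across the alphabet (c↔x, h↔s, i↔r): positions sum to 25. Each letter is replaced by its mirror in the alphabet: a↔z, b↔y, c↔x, and so on (the Atbash cipher).
For front: f↔u, r↔i, o↔l, n↔m, t↔g.

uilmg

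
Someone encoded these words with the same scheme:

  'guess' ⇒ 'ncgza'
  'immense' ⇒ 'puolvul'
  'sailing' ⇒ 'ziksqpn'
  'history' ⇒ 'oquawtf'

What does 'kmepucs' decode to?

decimal

It's a Vigenère-style cipher with numeric key [7,8,2]: position i shifts by key[i mod 3].
Decoding kmepucs: k−7=d, m−8=e, e−2=c, p−7=i, u−8=m, c−2=a, s−7=l.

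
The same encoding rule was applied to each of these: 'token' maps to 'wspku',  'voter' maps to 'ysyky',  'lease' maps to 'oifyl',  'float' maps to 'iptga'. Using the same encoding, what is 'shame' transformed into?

In token: t→w is +3, o→s is +4, k→p is +5, e→k is +6 — the shift increases by 1 each position. Letter i (0-indexed) is shifted by i+3, so successive shifts are 3, 4, 5, ….
On shame: s+3=v, h+4=l, a+5=f, m+6=s, e+7=l.

vlfsl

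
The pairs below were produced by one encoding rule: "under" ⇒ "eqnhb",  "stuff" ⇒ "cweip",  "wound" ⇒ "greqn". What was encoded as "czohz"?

sweep

A repeating key of period 2 is used — shifts +10, +3 over and over.
Reversing it on czohz: c−10=s, z−3=w, o−10=e, h−3=e, z−10=p.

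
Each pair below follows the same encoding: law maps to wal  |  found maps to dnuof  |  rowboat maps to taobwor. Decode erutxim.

The output letters match the input read backwards: law reversed is wal. The word is simply reversed.
Undoing it on erutxim: then reverse → mixture.

mixture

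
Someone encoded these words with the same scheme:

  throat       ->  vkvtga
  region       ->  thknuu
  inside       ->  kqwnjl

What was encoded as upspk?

smoke

In throat: t→v is +2, h→k is +3, r→v is +4, o→t is +5 — the shift increases by 1 each position. Letter i (0-indexed) is shifted by i+2, so successive shifts are 2, 3, 4, ….
Undoing it on upspk: u−2=s, p−3=m, s−4=o, p−5=k, k−6=e.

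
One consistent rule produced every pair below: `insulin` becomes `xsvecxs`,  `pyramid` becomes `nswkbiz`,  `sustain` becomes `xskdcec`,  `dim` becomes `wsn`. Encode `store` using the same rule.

obydc

The output letters match the input read backwards, each shifted +10: insulin reversed is nilusni. The word is reversed, then every letter is shifted forward by 10.
Applying it to store: reverse → erots; then shift: e+10=o, r+10=b, o+10=y, t+10=d, s+10=c.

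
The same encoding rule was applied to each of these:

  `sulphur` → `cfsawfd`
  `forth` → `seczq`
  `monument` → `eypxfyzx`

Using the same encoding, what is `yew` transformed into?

The output letters match the input read backwards, each shifted +11: sulphur reversed is ruhplus. Two steps: reverse the string, then apply a Caesar shift of +11.
Applying it to yew: reverse → wey; then shift: w+11=h, e+11=p, y+11=j.

hpj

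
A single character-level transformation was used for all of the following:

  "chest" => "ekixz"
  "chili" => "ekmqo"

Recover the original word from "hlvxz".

The shift increases by 1 at each position, starting from +2: 2, 3, 4, ….
Undoing it on hlvxz: h−2=f, l−3=i, v−4=r, x−5=s, z−6=t.

first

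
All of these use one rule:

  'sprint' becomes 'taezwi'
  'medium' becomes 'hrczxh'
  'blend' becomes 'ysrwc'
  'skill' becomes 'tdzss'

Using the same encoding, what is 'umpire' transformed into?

xhazer

s(18)→t(19) and p(15)→a(0) fit y≡15x+9 (mod 26); the inverse of 15 mod 26 is 7. This is an affine cipher: with a=0,…,z=25, each position x becomes (15x+9) mod 26.
For umpire: u(20)→15·20+9≡23=x; m(12)→15·12+9≡7=h; p(15)→15·15+9≡0=a; i(8)→15·8+9≡25=z; r(17)→15·17+9≡4=e; e(4)→15·4+9≡17=r (all mod 26).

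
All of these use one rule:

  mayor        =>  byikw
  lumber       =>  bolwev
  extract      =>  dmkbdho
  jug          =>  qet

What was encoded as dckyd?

toast

The output letters match the input read backwards, each shifted +10: mayor reversed is royam. The word is reversed, then every letter is shifted forward by 10.
Reversing it on dckyd: shift back: d−10=t, c−10=s, k−10=a, y−10=o, d−10=t → tsaot; then reverse → toast.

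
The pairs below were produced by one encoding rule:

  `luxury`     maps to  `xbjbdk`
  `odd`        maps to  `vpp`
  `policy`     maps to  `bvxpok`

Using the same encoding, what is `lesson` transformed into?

xleevz

The shift depends on letter class: consonant l→x is +12, but vowel u→b is +7. Two shifts are in play — +7 for a/e/i/o/u, +12 for every other letter.
On lesson: l(cons)+12=x, e(vowel)+7=l, s(cons)+12=e, s(cons)+12=e, o(vowel)+7=v, n(cons)+12=z.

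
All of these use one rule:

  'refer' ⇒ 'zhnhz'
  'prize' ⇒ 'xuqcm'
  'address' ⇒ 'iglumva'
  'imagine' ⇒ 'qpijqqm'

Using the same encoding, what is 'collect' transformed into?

krtomfb

It's a Vigenère-style cipher with numeric key [8,3]: position i shifts by key[i mod 2].
For collect: c+8=k, o+3=r, l+8=t, l+3=o, e+8=m, c+3=f, t+8=b.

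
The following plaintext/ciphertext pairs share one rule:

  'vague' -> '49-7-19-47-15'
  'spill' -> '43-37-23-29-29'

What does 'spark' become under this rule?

Each letter becomes 2×(its alphabet position, a=1..z=26) + 5.
On spark: s=19→43, p=16→37, a=1→7, r=18→41, k=11→27.

43-37-7-41-27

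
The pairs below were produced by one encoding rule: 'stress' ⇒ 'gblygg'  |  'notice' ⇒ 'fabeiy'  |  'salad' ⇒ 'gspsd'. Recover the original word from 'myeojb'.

weight

s(18)→g(6) and t(19)→b(1) fit y≡21x+18 (mod 26); the inverse of 21 mod 26 is 5. Treating letters as 0–25, the rule is x ↦ 21x + 18 (mod 26).
Reversing it on myeojb: m(12)→5·(12−18)≡22=w; y(24)→5·(24−18)≡4=e; e(4)→5·(4−18)≡8=i; o(14)→5·(14−18)≡6=g; j(9)→5·(9−18)≡7=h; b(1)→5·(1−18)≡19=t (all mod 26).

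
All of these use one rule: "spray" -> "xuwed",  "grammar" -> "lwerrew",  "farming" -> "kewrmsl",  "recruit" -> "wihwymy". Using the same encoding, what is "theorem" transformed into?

ymiswir

Two shifts are in play — +4 for a/e/i/o/u, +5 for every other letter.
On theorem: t(cons)+5=y, h(cons)+5=m, e(vowel)+4=i, o(vowel)+4=s, r(cons)+5=w, e(vowel)+4=i, m(cons)+5=r.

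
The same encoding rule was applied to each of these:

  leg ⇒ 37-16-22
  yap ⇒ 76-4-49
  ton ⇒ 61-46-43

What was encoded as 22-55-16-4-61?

l(#12)→37 and e(#5)→16: differences scale by 3, so n = 3·pos + 1. Each letter becomes 3×(its alphabet position, a=1..z=26) + 1.
Reversing it on 22-55-16-4-61: 22→(22−1)÷3=7=g, 55→(55−1)÷3=18=r, 16→(16−1)÷3=5=e, 4→(4−1)÷3=1=a, 61→(61−1)÷3=20=t.

great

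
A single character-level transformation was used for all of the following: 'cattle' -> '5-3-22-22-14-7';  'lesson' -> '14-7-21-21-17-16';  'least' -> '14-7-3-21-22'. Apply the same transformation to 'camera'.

c is letter #3 and maps to 5: an offset of 2. Letters become their 1-based position plus 2 (so a→3, b→4, …).
Applying it to camera: c=3→5, a=1→3, m=13→15, e=5→7, r=18→20, a=1→3.

5-3-15-7-20-3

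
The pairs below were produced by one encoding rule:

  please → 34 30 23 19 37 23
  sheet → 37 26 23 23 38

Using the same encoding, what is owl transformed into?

33 41 30

Each letter is replaced by its alphabet position (a=1..z=26) + 18.
Applying it to owl: o=15→33, w=23→41, l=12→30.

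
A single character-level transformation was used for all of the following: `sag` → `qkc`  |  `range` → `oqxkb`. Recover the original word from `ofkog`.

The output letters match the input read backwards, each shifted +10: sag reversed is gas. Two steps: reverse the string, then apply a Caesar shift of +10.
Undoing it on ofkog: shift back: o−10=e, f−10=v, k−10=a, o−10=e, g−10=w → evaew; then reverse → weave.

weave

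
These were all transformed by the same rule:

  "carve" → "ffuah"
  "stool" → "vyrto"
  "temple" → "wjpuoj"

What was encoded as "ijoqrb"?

fellow

Shifts by position in carve: pos 0: c→f (+3), pos 1: a→f (+5), pos 2: r→u (+3), pos 3: v→a (+5) — repeating every 2. The shifts repeat in a cycle of length 2: positions 0,1,… shift by +3, +5, then the pattern repeats.
Decoding ijoqrb: i−3=f, j−5=e, o−3=l, q−5=l, r−3=o, b−5=w.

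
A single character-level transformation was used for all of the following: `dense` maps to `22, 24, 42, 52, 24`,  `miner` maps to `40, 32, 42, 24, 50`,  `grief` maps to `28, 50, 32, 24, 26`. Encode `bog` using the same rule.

With a=1..z=26, the number is 2·pos + 14.
Applying it to bog: b=2→18, o=15→44, g=7→28.

18, 44, 28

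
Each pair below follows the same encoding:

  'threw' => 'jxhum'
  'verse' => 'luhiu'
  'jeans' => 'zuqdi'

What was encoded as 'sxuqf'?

cheap

Compare letters: t→j is +16, h→x is +16, r→h is +16 — a constant shift. This is a Caesar cipher with shift 16.
Undoing it on sxuqf: s−16=c, x−16=h, u−16=e, q−16=a, f−16=p.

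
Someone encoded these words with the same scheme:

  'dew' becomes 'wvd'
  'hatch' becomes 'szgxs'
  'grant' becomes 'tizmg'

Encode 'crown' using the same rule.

xildm

Each pair mirrors across the alphabet (d↔w, e↔v, w↔d): positions sum to 25. Letters are reflected about the middle of the alphabet (position → 25−position): Atbash.
On crown: c↔x, r↔i, o↔l, w↔d, n↔m.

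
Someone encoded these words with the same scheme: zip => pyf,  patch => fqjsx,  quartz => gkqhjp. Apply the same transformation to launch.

Compare letters: z→p is +16, i→y is +16, p→f is +16 — a constant shift. Every letter moves 16 places later in the alphabet, wrapping around z→a.
On launch: l+16=b, a+16=q, u+16=k, n+16=d, c+16=s, h+16=x.

bqkdsx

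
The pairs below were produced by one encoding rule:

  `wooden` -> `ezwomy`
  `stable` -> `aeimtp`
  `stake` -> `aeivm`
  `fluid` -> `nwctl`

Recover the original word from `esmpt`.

A repeating key of period 2 is used — shifts +8, +11 over and over.
Undoing it on esmpt: e−8=w, s−11=h, m−8=e, p−11=e, t−8=l.

wheel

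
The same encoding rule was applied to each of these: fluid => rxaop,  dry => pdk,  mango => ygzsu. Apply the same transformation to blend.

nxkzp

The shift depends on letter class: consonant f→r is +12, but vowel u→a is +6. Vowels shift forward by 6 and consonants shift forward by 12.
On blend: b(cons)+12=n, l(cons)+12=x, e(vowel)+6=k, n(cons)+12=z, d(cons)+12=p.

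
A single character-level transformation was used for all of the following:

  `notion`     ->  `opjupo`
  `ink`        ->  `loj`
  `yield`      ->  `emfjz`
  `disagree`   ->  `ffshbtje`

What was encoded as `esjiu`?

third

The output letters match the input read backwards, each shifted +1: notion reversed is noiton. Read the word backwards and shift each letter +1.
Undoing it on esjiu: shift back: e−1=d, s−1=r, j−1=i, i−1=h, u−1=t → driht; then reverse → third.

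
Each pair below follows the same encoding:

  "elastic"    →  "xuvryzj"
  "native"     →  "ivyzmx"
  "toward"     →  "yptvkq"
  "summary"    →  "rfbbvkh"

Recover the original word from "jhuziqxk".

e(4)→x(23) and l(11)→u(20) fit y≡7x+21 (mod 26); the inverse of 7 mod 26 is 15. Each letter's alphabet position (a=0..z=25) is mapped through 7·x+21 mod 26 — an affine cipher.
Undoing it on jhuziqxk: j(9)→15·(9−21)≡2=c; h(7)→15·(7−21)≡24=y; u(20)→15·(20−21)≡11=l; z(25)→15·(25−21)≡8=i; i(8)→15·(8−21)≡13=n; q(16)→15·(16−21)≡3=d; x(23)→15·(23−21)≡4=e; k(10)→15·(10−21)≡17=r (all mod 26).

cylinder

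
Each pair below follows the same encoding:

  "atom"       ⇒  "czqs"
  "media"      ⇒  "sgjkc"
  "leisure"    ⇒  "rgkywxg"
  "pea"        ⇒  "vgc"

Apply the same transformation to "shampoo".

The shift depends on letter class: consonant t→z is +6, but vowel a→c is +2. Two shifts are in play — +2 for a/e/i/o/u, +6 for every other letter.
On shampoo: s(cons)+6=y, h(cons)+6=n, a(vowel)+2=c, m(cons)+6=s, p(cons)+6=v, o(vowel)+2=q, o(vowel)+2=q.

yncsvqq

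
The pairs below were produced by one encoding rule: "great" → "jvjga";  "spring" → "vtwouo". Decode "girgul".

In great: g→j is +3, r→v is +4, e→j is +5, a→g is +6 — the shift increases by 1 each position. Each letter shifts forward by (position + 3), i.e. 3, 4, 5, … — the shift grows by one for each successive letter.
Reversing it on girgul: g−3=d, i−4=e, r−5=m, g−6=a, u−7=n, l−8=d.

demand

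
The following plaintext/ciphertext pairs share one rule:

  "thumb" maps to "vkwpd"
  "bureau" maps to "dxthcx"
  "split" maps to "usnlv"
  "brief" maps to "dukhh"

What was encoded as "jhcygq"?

Shifts by position in thumb: pos 0: t→v (+2), pos 1: h→k (+3), pos 2: u→w (+2), pos 3: m→p (+3) — repeating every 2. A repeating key of period 2 is used — shifts +2, +3 over and over.
Reversing it on jhcygq: j−2=h, h−3=e, c−2=a, y−3=v, g−2=e, q−3=n.

heaven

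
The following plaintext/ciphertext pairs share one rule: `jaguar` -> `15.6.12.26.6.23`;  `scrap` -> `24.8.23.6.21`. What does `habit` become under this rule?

13.6.7.14.25

Each letter is replaced by its alphabet position (a=1..z=26) + 5.
On habit: h=8→13, a=1→6, b=2→7, i=9→14, t=20→25.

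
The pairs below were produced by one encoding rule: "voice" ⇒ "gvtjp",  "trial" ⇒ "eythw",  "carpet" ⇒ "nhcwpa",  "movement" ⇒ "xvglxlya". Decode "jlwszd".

yellow

Shifts by position in voice: pos 0: v→g (+11), pos 1: o→v (+7), pos 2: i→t (+11), pos 3: c→j (+7) — repeating every 2. The shifts repeat in a cycle of length 2: positions 0,1,… shift by +11, +7, then the pattern repeats.
Reversing it on jlwszd: j−11=y, l−7=e, w−11=l, s−7=l, z−11=o, d−7=w.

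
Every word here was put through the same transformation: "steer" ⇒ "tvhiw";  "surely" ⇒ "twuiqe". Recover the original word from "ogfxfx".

nectar

In steer: s→t is +1, t→v is +2, e→h is +3, e→i is +4 — the shift increases by 1 each position. Each letter shifts forward by (position + 1), i.e. 1, 2, 3, … — the shift grows by one for each successive letter.
Undoing it on ogfxfx: o−1=n, g−2=e, f−3=c, x−4=t, f−5=a, x−6=r.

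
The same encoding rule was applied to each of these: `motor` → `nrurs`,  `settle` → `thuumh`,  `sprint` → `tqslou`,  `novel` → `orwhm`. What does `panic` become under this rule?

Vowels shift forward by 3 and consonants shift forward by 1.
For panic: p(cons)+1=q, a(vowel)+3=d, n(cons)+1=o, i(vowel)+3=l, c(cons)+1=d.

qdold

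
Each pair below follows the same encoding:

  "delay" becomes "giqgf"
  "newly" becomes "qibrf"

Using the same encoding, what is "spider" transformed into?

In delay: d→g is +3, e→i is +4, l→q is +5, a→g is +6 — the shift increases by 1 each position. Letter i (0-indexed) is shifted by i+3, so successive shifts are 3, 4, 5, ….
Applying it to spider: s+3=v, p+4=t, i+5=n, d+6=j, e+7=l, r+8=z.

vtnjlz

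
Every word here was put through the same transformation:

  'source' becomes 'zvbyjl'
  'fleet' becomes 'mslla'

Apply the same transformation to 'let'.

sla

Compare letters: s→z is +7, o→v is +7, u→b is +7 — a constant shift. It's a constant shift of +7 (ROT7).
For let: l+7=s, e+7=l, t+7=a.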